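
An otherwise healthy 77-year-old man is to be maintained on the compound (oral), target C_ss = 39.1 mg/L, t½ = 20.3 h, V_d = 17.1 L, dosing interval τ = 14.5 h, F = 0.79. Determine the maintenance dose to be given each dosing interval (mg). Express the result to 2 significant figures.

k = ln2 / t½ = 0.693147 / 20.3 = 0.03415 h⁻¹
CL = k × Vd = 0.03415 × 17.1 = 0.5840 L/h
At steady state, F × (Dose/τ) = Css × CL.
Dose = Css × CL × τ / F = 39.1 × 0.5840 × 14.5 / 0.79 = 419.1 mg

420 mg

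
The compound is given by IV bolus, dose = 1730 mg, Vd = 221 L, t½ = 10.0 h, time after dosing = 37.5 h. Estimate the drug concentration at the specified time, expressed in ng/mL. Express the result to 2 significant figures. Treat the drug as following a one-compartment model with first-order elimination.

C₀ = Dose / Vd = 1730 / 221 = 7.828 mg/L
k = ln2 / t½ = 0.693147 / 10.0 = 0.06931 h⁻¹
C = C₀ · e^(−k·t) = 7.828 × e^(−0.06931 × 37.5)
  = 7.828 × 0.07434 = 0.5819 mg/L
Convert: 0.5819 mg/L × 1000 = 581.9 ng/mL

580 ng/mL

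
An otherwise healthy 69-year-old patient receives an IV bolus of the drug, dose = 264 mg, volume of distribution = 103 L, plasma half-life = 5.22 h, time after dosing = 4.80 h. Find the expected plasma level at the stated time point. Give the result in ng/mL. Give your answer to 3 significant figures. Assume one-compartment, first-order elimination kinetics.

1360 ng/mL

C₀ = Dose / Vd = 264.0 / 103 = 2.563 mg/L
k = ln2 / t½ = 0.693147 / 5.22 = 0.1328 h⁻¹
C = C₀ · e^(−k·t) = 2.563 × e^(−0.1328 × 4.80)
  = 2.563 × 0.5286 = 1.355 mg/L
Convert: 1.355 mg/L × 1000 = 1355 ng/mL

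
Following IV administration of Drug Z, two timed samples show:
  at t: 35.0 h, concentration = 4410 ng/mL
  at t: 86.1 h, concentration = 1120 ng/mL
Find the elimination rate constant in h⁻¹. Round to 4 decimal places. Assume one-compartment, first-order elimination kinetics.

0.0268 h⁻¹

k = ln(C₁/C₂) / (t₂ − t₁) = ln(4410/1120) / (86.1 − 35.0)
  = 1.371 / 51.10 = 0.02683 h⁻¹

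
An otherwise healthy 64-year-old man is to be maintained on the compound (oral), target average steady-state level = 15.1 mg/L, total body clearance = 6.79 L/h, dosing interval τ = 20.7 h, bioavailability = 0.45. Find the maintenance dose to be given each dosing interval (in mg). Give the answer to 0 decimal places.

4716 mg

At steady state, F × (Dose/τ) = Css × CL.
Dose = Css × CL × τ / F = 15.1 × 6.790 × 20.7 / 0.45 = 4716 mg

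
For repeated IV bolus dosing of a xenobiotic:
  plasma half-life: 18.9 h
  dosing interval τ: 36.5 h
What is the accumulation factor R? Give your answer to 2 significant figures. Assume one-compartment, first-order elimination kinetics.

k = ln2 / t½ = 0.693147 / 18.9 = 0.03667 h⁻¹
e^(−kτ) = e^(−0.03667 × 36.5) = 0.2623
Accumulation ratio R = 1 / (1 − e^(−kτ)) = 1 / (1 − 0.2623) = 1.356

1.4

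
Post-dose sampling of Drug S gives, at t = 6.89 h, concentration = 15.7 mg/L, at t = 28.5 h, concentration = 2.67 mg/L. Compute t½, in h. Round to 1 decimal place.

k = ln(C₁/C₂) / (t₂ − t₁) = ln(15.7/2.67) / (28.5 − 6.89)
  = 1.772 / 21.61 = 0.08200 h⁻¹
t½ = ln2 / k = 0.693147 / 0.08200 = 8.453 h

8.5 h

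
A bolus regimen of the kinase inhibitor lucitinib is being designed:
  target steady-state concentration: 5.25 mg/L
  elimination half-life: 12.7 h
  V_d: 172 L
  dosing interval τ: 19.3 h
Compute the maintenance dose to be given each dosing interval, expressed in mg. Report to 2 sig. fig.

950 mg

k = ln2 / t½ = 0.693147 / 12.7 = 0.05458 h⁻¹
CL = k × Vd = 0.05458 × 172 = 9.388 L/h
At steady state, Dose/τ = Css × CL.
Dose = Css × CL × τ = 5.25 × 9.388 × 19.3 = 951.2 mg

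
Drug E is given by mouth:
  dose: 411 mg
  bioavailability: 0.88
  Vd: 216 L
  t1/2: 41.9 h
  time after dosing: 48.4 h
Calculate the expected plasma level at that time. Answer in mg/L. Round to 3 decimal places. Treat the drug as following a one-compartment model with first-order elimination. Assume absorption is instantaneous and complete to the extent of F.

0.752 mg/L

Amount reaching circulation = F × Dose = 0.88 × 411.0 = 361.7 mg
C₀ = F·Dose / Vd = 361.7 / 216 = 1.675 mg/L
k = ln2 / t½ = 0.693147 / 41.9 = 0.01654 h⁻¹
C = C₀ · e^(−k·t) = 1.675 × e^(−0.01654 × 48.4)
  = 1.675 × 0.4491 = 0.7522 mg/L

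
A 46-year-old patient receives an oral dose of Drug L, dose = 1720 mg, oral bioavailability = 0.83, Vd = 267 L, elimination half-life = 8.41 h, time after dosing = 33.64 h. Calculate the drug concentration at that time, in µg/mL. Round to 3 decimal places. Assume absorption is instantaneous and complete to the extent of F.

Amount reaching circulation = F × Dose = 0.83 × 1720 = 1428 mg
C₀ = F·Dose / Vd = 1428 / 267 = 5.348 mg/L
k = ln2 / t½ = 0.693147 / 8.41 = 0.08242 h⁻¹
t / t½ = 33.64 / 8.41 = 4 half-lives
C = C₀ × (1/2)^4 = 5.348 × 0.06250 = 0.3343 mg/L
(0.3343 mg/L = 0.3343 µg/mL)

0.334 µg/mL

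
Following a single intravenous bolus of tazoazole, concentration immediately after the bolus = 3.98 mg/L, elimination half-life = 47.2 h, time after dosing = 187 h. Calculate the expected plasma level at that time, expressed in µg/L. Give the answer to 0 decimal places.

255 µg/L

k = ln2 / t½ = 0.693147 / 47.2 = 0.01469 h⁻¹
C = C₀ · e^(−k·t) = 3.980 × e^(−0.01469 × 187)
  = 3.980 × 0.06412 = 0.2552 mg/L
Convert: 0.2552 mg/L × 1000 = 255.2 µg/L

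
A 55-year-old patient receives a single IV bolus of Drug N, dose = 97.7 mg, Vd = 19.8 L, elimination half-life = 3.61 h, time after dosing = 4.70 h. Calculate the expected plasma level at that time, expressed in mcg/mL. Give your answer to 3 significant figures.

C₀ = Dose / Vd = 97.70 / 19.8 = 4.934 mg/L
k = ln2 / t½ = 0.693147 / 3.61 = 0.1920 h⁻¹
C = C₀ · e^(−k·t) = 4.934 × e^(−0.1920 × 4.70)
  = 4.934 × 0.4056 = 2.001 mg/L
(2.001 mg/L = 2.001 mcg/mL)

2.00 mcg/mL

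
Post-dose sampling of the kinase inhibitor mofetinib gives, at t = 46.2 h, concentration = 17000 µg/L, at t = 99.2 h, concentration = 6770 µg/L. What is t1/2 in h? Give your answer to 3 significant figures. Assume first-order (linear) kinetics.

39.9 h

k = ln(C₁/C₂) / (t₂ − t₁) = ln(17000/6770) / (99.2 − 46.2)
  = 0.9207 / 53.00 = 0.01737 h⁻¹
t½ = ln2 / k = 0.693147 / 0.01737 = 39.90 h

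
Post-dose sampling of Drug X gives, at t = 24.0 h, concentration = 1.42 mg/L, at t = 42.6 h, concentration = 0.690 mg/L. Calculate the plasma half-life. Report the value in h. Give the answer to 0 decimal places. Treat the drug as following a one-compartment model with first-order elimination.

k = ln(C₁/C₂) / (t₂ − t₁) = ln(1.42/0.690) / (42.6 − 24.0)
  = 0.7217 / 18.60 = 0.03880 h⁻¹
t½ = ln2 / k = 0.693147 / 0.03880 = 17.86 h

18 h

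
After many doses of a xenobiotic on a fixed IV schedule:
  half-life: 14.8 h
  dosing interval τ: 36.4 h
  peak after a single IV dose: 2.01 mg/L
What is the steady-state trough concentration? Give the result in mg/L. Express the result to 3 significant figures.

0.447 mg/L

k = ln2 / t½ = 0.693147 / 14.8 = 0.04683 h⁻¹
e^(−kτ) = e^(−0.04683 × 36.4) = 0.1818
Accumulation ratio R = 1 / (1 − e^(−kτ)) = 1 / (1 − 0.1818) = 1.222
Steady-state trough = C₀ × R × e^(−kτ) = 2.01 × 1.222 × 0.1818 = 0.4465 mg/L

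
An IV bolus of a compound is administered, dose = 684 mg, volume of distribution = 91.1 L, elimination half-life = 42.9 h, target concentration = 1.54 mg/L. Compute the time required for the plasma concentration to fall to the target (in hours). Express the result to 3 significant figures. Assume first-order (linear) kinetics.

C₀ = Dose / Vd = 684.0 / 91.1 = 7.508 mg/L
k = ln2 / t½ = 0.693147 / 42.9 = 0.01616 h⁻¹
t = ln(C₀ / C) / k = ln(7.508 / 1.54) / 0.01616
  = ln(4.875) / 0.01616 = 1.584 / 0.01616 = 98.02 h

98.0 h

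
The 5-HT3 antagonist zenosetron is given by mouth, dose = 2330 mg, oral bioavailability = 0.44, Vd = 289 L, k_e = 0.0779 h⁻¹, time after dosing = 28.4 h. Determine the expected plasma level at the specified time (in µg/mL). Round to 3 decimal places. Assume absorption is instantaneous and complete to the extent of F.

0.388 µg/mL

Amount reaching circulation = F × Dose = 0.44 × 2330 = 1025 mg
C₀ = F·Dose / Vd = 1025 / 289 = 3.547 mg/L
C = C₀ · e^(−k·t) = 3.547 × e^(−0.07790 × 28.4)
  = 3.547 × 0.1094 = 0.3880 mg/L
(0.3880 mg/L = 0.3880 µg/mL)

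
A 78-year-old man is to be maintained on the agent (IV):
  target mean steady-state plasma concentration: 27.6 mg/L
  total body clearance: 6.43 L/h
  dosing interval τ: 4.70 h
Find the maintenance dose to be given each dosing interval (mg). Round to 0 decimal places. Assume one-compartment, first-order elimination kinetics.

834 mg

At steady state, Dose/τ = Css × CL.
Dose = Css × CL × τ = 27.6 × 6.430 × 4.70 = 834.1 mg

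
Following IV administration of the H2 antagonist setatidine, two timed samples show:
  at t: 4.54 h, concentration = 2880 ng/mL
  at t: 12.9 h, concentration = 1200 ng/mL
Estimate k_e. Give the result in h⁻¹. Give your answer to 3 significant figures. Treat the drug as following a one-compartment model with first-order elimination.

k = ln(C₁/C₂) / (t₂ − t₁) = ln(2880/1200) / (12.9 − 4.54)
  = 0.8755 / 8.360 = 0.1047 h⁻¹

0.105 h⁻¹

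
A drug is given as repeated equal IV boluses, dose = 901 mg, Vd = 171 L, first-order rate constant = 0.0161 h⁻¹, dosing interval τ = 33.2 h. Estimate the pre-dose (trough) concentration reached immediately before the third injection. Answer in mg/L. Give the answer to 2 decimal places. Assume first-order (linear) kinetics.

4.90 mg/L

C₀ per dose = Dose / Vd = 901 / 171 = 5.269 mg/L
Fraction remaining after one interval: r = e^(−kτ) = e^(−0.01610 × 33.2) = 0.5860
Before dose 3, 2 doses have been given (aged 1τ, 2τ).
C_trough = C₀ × (r + r²) = 5.269 × (0.5860 + 0.3434) = 4.897 mg/L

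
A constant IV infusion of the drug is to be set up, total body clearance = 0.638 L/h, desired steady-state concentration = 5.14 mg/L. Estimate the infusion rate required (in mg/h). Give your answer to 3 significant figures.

3.28 mg/h

At steady state, infusion rate R₀ = Css × CL = 5.14 × 0.6380 = 3.279 mg/h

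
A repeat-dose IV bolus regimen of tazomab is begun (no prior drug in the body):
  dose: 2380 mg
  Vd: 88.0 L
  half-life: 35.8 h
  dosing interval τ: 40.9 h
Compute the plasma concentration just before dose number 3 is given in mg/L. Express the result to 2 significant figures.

18 mg/L

C₀ per dose = Dose / Vd = 2380 / 88.0 = 27.05 mg/L
k = ln2 / t½ = 0.693147 / 35.8 = 0.01936 h⁻¹
Fraction remaining after one interval: r = e^(−kτ) = e^(−0.01936 × 40.9) = 0.4530
Before dose 3, 2 doses have been given (aged 1τ, 2τ).
C_trough = C₀ × (r + r²) = 27.05 × (0.4530 + 0.2052) = 17.80 mg/L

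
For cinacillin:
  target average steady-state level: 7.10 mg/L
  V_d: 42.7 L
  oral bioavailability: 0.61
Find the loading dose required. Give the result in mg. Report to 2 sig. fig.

LD = Css × Vd / F = 7.10 × 42.7 / 0.61 = 497.0 mg

500 mg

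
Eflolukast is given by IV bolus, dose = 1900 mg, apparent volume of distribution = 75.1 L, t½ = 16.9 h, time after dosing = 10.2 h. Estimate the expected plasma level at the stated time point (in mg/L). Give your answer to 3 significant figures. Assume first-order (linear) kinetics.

16.7 mg/L

C₀ = Dose / Vd = 1900 / 75.1 = 25.30 mg/L
k = ln2 / t½ = 0.693147 / 16.9 = 0.04101 h⁻¹
C = C₀ · e^(−k·t) = 25.30 × e^(−0.04101 × 10.2)
  = 25.30 × 0.6582 = 16.65 mg/L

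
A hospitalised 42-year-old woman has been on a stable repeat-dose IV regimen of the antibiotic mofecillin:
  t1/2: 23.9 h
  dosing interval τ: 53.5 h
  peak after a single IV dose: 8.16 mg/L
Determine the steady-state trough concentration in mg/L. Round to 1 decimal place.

2.2 mg/L

k = ln2 / t½ = 0.693147 / 23.9 = 0.02900 h⁻¹
e^(−kτ) = e^(−0.02900 × 53.5) = 0.2119
Accumulation ratio R = 1 / (1 − e^(−kτ)) = 1 / (1 − 0.2119) = 1.269
Steady-state trough = C₀ × R × e^(−kτ) = 8.16 × 1.269 × 0.2119 = 2.194 mg/L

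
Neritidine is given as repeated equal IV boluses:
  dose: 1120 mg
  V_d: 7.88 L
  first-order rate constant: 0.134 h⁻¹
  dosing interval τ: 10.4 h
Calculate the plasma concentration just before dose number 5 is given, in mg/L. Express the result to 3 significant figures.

C₀ per dose = Dose / Vd = 1120 / 7.88 = 142.1 mg/L
Fraction remaining after one interval: r = e^(−kτ) = e^(−0.1340 × 10.4) = 0.2482
Before dose 5, 4 doses have been given (aged 1τ, 2τ, 3τ, 4τ).
C_trough = C₀ × (r + r² + … + r^4) = C₀ × r(1−r^4)/(1−r)
        = 142.1 × 0.2482 × (1 − 0.003795) / (1 − 0.2482) = 46.74 mg/L

46.7 mg/L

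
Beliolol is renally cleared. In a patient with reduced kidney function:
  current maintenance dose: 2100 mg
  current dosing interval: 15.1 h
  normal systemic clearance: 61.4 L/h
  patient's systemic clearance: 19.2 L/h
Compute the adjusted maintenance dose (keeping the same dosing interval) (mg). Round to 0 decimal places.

657 mg

To keep the same average steady-state level, dosing rate must scale with clearance.
CL ratio = 19.2 / 61.4 = 0.3127
New dose (same interval) = 2100 × 0.3127 = 656.7 mg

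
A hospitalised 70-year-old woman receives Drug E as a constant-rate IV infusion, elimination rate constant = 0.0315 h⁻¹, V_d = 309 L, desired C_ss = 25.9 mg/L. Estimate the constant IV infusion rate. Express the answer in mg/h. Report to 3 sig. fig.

CL = k × Vd = 0.03150 × 309 = 9.734 L/h
At steady state, infusion rate R₀ = Css × CL = 25.9 × 9.734 = 252.1 mg/h

252 mg/h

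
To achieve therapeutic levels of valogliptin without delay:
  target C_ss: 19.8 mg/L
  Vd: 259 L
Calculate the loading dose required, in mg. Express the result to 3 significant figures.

LD = Css × Vd = 19.8 × 259 = 5128 mg

5130 mg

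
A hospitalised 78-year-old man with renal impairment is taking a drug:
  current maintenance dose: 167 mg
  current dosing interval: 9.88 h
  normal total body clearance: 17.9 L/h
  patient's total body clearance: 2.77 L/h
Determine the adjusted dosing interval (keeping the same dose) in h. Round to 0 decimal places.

To keep the same average steady-state level, dosing rate must scale with clearance.
CL ratio = 2.77 / 17.9 = 0.1547
New interval (same dose) = 9.88 / 0.1547 = 63.87 h

64 h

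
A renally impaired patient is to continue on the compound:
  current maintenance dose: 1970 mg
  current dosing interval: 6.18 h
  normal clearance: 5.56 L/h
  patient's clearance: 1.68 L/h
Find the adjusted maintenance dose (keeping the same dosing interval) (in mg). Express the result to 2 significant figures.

600 mg

To keep the same average steady-state level, dosing rate must scale with clearance.
CL ratio = 1.68 / 5.56 = 0.3022
New dose (same interval) = 1970 × 0.3022 = 595.3 mg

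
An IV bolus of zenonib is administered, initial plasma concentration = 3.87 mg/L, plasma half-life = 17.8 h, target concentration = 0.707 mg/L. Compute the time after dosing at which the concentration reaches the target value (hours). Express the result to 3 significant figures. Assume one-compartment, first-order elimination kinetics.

43.7 h

k = ln2 / t½ = 0.693147 / 17.8 = 0.03894 h⁻¹
t = ln(C₀ / C) / k = ln(3.870 / 0.707) / 0.03894
  = ln(5.474) / 0.03894 = 1.700 / 0.03894 = 43.66 h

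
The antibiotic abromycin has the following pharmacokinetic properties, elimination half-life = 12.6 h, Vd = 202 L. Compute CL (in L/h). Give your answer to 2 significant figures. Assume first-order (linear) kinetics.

11 L/h

k = ln2 / t½ = 0.693147 / 12.6 = 0.05501 h⁻¹
CL = k × Vd = 0.05501 × 202 = 11.11 L/h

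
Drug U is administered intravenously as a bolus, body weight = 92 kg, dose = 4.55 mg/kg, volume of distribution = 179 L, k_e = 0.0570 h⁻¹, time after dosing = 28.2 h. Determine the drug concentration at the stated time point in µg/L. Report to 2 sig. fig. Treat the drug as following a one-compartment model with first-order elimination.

Total dose = 4.55 × 92 = 418.6 mg
C₀ = Dose / Vd = 418.6 / 179 = 2.339 mg/L
C = C₀ · e^(−k·t) = 2.339 × e^(−0.05700 × 28.2)
  = 2.339 × 0.2004 = 0.4687 mg/L
Convert: 0.4687 mg/L × 1000 = 468.7 µg/L

470 µg/L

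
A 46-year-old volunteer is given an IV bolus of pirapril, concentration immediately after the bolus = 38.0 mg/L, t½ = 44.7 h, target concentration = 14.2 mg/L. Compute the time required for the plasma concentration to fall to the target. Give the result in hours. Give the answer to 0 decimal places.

k = ln2 / t½ = 0.693147 / 44.7 = 0.01551 h⁻¹
t = ln(C₀ / C) / k = ln(38.00 / 14.2) / 0.01551
  = ln(2.676) / 0.01551 = 0.9843 / 0.01551 = 63.46 h

63 h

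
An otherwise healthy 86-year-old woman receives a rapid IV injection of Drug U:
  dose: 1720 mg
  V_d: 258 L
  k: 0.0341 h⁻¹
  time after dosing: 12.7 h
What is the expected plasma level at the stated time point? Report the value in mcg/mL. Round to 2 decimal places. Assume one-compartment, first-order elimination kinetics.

C₀ = Dose / Vd = 1720 / 258 = 6.667 mg/L
C = C₀ · e^(−k·t) = 6.667 × e^(−0.03410 × 12.7)
  = 6.667 × 0.6485 = 4.324 mg/L
(4.324 mg/L = 4.324 mcg/mL)

4.32 mcg/mL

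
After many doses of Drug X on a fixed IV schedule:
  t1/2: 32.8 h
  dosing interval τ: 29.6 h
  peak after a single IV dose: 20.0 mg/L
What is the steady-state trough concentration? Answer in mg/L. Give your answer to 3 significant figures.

k = ln2 / t½ = 0.693147 / 32.8 = 0.02113 h⁻¹
e^(−kτ) = e^(−0.02113 × 29.6) = 0.5350
Accumulation ratio R = 1 / (1 − e^(−kτ)) = 1 / (1 − 0.5350) = 2.151
Steady-state trough = C₀ × R × e^(−kτ) = 20.0 × 2.151 × 0.5350 = 23.02 mg/L

23.0 mg/L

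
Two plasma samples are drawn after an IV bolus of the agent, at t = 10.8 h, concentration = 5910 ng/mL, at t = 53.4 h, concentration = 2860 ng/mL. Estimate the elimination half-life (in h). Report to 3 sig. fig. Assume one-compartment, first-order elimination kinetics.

40.7 h

k = ln(C₁/C₂) / (t₂ − t₁) = ln(5910/2860) / (53.4 − 10.8)
  = 0.7258 / 42.60 = 0.01704 h⁻¹
t½ = ln2 / k = 0.693147 / 0.01704 = 40.68 h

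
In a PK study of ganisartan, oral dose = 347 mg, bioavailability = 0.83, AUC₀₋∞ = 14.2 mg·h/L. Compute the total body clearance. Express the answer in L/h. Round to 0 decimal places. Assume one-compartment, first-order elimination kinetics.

CL = F·Dose / AUC = 0.83 × 347 / 14.2 = 20.28 L/h

20 L/h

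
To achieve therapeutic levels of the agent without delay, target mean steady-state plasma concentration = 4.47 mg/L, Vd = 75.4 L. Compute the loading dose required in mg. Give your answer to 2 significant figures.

340 mg

LD = Css × Vd = 4.47 × 75.4 = 337.0 mg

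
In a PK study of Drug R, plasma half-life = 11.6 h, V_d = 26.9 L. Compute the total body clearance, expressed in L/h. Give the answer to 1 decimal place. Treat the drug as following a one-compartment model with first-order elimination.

1.6 L/h

k = ln2 / t½ = 0.693147 / 11.6 = 0.05975 h⁻¹
CL = k × Vd = 0.05975 × 26.9 = 1.607 L/h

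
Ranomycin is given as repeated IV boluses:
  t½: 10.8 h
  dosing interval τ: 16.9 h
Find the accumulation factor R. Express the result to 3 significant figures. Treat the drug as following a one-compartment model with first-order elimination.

k = ln2 / t½ = 0.693147 / 10.8 = 0.06418 h⁻¹
e^(−kτ) = e^(−0.06418 × 16.9) = 0.3380
Accumulation ratio R = 1 / (1 − e^(−kτ)) = 1 / (1 − 0.3380) = 1.511

1.51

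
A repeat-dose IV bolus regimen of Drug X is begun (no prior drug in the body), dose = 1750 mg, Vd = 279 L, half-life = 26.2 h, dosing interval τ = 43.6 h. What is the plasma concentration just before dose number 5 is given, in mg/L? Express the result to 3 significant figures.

2.86 mg/L

C₀ per dose = Dose / Vd = 1750 / 279 = 6.272 mg/L
k = ln2 / t½ = 0.693147 / 26.2 = 0.02646 h⁻¹
Fraction remaining after one interval: r = e^(−kτ) = e^(−0.02646 × 43.6) = 0.3155
Before dose 5, 4 doses have been given (aged 1τ, 2τ, 3τ, 4τ).
C_trough = C₀ × (r + r² + … + r^4) = C₀ × r(1−r^4)/(1−r)
        = 6.272 × 0.3155 × (1 − 0.009908) / (1 − 0.3155) = 2.862 mg/L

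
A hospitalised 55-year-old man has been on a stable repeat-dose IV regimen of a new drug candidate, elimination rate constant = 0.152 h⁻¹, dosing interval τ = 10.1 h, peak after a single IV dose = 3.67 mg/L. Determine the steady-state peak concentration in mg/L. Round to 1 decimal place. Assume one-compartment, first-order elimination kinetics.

e^(−kτ) = e^(−0.1520 × 10.1) = 0.2154
Accumulation ratio R = 1 / (1 − e^(−kτ)) = 1 / (1 − 0.2154) = 1.275
Steady-state peak = C₀ × R = 3.67 × 1.275 = 4.679 mg/L

4.7 mg/L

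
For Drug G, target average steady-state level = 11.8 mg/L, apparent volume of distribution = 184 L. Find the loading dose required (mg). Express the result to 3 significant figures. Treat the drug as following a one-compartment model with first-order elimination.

LD = Css × Vd = 11.8 × 184 = 2171 mg

2170 mg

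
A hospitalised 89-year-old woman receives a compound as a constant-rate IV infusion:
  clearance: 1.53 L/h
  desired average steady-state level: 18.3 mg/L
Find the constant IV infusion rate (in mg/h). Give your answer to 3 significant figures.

28.0 mg/h

At steady state, infusion rate R₀ = Css × CL = 18.3 × 1.530 = 28.00 mg/h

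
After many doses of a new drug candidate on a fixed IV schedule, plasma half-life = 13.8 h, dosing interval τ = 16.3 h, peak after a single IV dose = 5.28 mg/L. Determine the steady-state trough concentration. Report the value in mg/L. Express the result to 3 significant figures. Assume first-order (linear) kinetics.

k = ln2 / t½ = 0.693147 / 13.8 = 0.05023 h⁻¹
e^(−kτ) = e^(−0.05023 × 16.3) = 0.4410
Accumulation ratio R = 1 / (1 − e^(−kτ)) = 1 / (1 − 0.4410) = 1.789
Steady-state trough = C₀ × R × e^(−kτ) = 5.28 × 1.789 × 0.4410 = 4.166 mg/L

4.17 mg/L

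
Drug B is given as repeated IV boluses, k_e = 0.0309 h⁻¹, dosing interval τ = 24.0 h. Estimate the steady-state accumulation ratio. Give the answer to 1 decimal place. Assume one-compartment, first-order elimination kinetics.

1.9

e^(−kτ) = e^(−0.03090 × 24.0) = 0.4764
Accumulation ratio R = 1 / (1 − e^(−kτ)) = 1 / (1 − 0.4764) = 1.910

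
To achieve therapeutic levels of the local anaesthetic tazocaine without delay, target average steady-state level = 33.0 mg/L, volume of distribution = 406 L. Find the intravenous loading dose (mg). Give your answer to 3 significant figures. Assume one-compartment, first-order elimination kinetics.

LD = Css × Vd = 33.0 × 406 = 13400 mg

13400 mg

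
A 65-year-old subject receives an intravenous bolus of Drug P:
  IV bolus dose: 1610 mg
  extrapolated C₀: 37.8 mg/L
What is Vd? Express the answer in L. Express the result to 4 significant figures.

Vd = Dose / C₀ = 1610 / 37.8 = 42.59 L

42.59 L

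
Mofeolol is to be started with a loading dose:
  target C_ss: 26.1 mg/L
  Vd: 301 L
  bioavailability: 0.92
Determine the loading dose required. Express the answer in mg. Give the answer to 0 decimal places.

8539 mg

LD = Css × Vd / F = 26.1 × 301 / 0.92 = 8539 mg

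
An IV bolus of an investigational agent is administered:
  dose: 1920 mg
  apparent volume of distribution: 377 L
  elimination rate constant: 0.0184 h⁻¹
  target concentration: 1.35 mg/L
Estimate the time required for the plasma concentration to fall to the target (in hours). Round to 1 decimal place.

72.2 h

C₀ = Dose / Vd = 1920 / 377 = 5.093 mg/L
t = ln(C₀ / C) / k = ln(5.093 / 1.35) / 0.01840
  = ln(3.773) / 0.01840 = 1.328 / 0.01840 = 72.17 h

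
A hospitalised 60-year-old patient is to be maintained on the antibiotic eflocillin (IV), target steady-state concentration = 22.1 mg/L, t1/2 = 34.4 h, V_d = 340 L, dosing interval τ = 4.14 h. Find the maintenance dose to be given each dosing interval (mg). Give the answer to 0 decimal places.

627 mg

k = ln2 / t½ = 0.693147 / 34.4 = 0.02015 h⁻¹
CL = k × Vd = 0.02015 × 340 = 6.851 L/h
At steady state, Dose/τ = Css × CL.
Dose = Css × CL × τ = 22.1 × 6.851 × 4.14 = 626.8 mg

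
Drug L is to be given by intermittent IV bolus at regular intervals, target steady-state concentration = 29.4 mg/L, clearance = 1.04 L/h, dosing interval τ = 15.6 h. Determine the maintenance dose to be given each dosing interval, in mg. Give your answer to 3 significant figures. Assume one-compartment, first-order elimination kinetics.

At steady state, Dose/τ = Css × CL.
Dose = Css × CL × τ = 29.4 × 1.040 × 15.6 = 477.0 mg

477 mg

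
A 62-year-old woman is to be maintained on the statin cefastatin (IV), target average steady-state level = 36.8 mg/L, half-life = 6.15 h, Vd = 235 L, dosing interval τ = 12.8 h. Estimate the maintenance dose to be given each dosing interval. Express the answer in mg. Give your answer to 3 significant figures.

12500 mg

k = ln2 / t½ = 0.693147 / 6.15 = 0.1127 h⁻¹
CL = k × Vd = 0.1127 × 235 = 26.48 L/h
At steady state, Dose/τ = Css × CL.
Dose = Css × CL × τ = 36.8 × 26.48 × 12.8 = 12470 mg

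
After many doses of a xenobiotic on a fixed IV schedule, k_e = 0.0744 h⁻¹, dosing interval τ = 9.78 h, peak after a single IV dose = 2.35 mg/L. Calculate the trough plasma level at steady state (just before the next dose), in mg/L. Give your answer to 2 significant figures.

2.2 mg/L

e^(−kτ) = e^(−0.07440 × 9.78) = 0.4831
Accumulation ratio R = 1 / (1 − e^(−kτ)) = 1 / (1 − 0.4831) = 1.935
Steady-state trough = C₀ × R × e^(−kτ) = 2.35 × 1.935 × 0.4831 = 2.197 mg/L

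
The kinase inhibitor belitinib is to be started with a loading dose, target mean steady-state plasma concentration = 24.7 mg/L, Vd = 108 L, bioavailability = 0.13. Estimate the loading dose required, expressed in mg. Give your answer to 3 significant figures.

LD = Css × Vd / F = 24.7 × 108 / 0.13 = 20520 mg

20500 mg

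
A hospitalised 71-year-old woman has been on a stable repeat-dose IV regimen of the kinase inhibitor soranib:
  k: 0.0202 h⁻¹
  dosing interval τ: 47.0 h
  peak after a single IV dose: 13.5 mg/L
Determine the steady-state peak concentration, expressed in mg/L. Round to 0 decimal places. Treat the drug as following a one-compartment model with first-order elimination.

22 mg/L

e^(−kτ) = e^(−0.02020 × 47.0) = 0.3870
Accumulation ratio R = 1 / (1 − e^(−kτ)) = 1 / (1 − 0.3870) = 1.631
Steady-state peak = C₀ × R = 13.5 × 1.631 = 22.02 mg/L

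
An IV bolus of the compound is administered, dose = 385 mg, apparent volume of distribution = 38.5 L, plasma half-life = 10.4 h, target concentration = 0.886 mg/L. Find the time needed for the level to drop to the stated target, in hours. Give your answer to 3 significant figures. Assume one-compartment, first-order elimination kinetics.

C₀ = Dose / Vd = 385.0 / 38.5 = 10.00 mg/L
k = ln2 / t½ = 0.693147 / 10.4 = 0.06665 h⁻¹
t = ln(C₀ / C) / k = ln(10.00 / 0.886) / 0.06665
  = ln(11.29) / 0.06665 = 2.424 / 0.06665 = 36.37 h

36.4 h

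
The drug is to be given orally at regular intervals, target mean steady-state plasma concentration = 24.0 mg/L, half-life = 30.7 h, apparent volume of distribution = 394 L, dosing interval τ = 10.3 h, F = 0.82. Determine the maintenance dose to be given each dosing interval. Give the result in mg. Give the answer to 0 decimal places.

2682 mg

k = ln2 / t½ = 0.693147 / 30.7 = 0.02258 h⁻¹
CL = k × Vd = 0.02258 × 394 = 8.897 L/h
At steady state, F × (Dose/τ) = Css × CL.
Dose = Css × CL × τ / F = 24.0 × 8.897 × 10.3 / 0.82 = 2682 mg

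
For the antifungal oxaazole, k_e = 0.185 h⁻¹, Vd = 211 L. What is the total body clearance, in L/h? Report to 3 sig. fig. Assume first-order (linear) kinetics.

CL = k × Vd = 0.185 × 211 = 39.04 L/h

39.0 L/h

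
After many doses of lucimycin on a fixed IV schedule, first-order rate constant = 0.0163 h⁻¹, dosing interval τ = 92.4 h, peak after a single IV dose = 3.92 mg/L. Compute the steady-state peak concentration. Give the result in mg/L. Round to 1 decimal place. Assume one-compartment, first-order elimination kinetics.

5.0 mg/L

e^(−kτ) = e^(−0.01630 × 92.4) = 0.2218
Accumulation ratio R = 1 / (1 − e^(−kτ)) = 1 / (1 − 0.2218) = 1.285
Steady-state peak = C₀ × R = 3.92 × 1.285 = 5.037 mg/L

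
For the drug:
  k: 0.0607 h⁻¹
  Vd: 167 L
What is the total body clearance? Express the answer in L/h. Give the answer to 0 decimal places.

10 L/h

CL = k × Vd = 0.0607 × 167 = 10.14 L/h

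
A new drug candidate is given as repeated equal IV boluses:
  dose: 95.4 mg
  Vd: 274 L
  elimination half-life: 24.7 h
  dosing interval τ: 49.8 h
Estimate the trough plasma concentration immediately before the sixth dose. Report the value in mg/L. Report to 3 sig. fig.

0.114 mg/L

C₀ per dose = Dose / Vd = 95.4 / 274 = 0.3482 mg/L
k = ln2 / t½ = 0.693147 / 24.7 = 0.02806 h⁻¹
Fraction remaining after one interval: r = e^(−kτ) = e^(−0.02806 × 49.8) = 0.2472
Before dose 6, 5 doses have been given (aged 1τ, 2τ, 3τ, 4τ, 5τ).
C_trough = C₀ × (r + r² + … + r^5) = C₀ × r(1−r^5)/(1−r)
        = 0.3482 × 0.2472 × (1 − 0.0009231) / (1 − 0.2472) = 0.1142 mg/L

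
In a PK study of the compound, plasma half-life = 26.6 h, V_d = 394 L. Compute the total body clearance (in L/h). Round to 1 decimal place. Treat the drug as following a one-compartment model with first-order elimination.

10.3 L/h

k = ln2 / t½ = 0.693147 / 26.6 = 0.02606 h⁻¹
CL = k × Vd = 0.02606 × 394 = 10.27 L/h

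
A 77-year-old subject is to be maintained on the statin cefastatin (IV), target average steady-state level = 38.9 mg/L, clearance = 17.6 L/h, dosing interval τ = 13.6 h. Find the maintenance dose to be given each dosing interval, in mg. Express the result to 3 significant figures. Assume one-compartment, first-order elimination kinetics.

At steady state, Dose/τ = Css × CL.
Dose = Css × CL × τ = 38.9 × 17.60 × 13.6 = 9311 mg

9310 mg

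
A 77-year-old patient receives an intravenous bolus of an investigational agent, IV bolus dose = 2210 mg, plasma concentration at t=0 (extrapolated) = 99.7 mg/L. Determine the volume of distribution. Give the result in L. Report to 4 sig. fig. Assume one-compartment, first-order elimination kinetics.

22.17 L

Vd = Dose / C₀ = 2210 / 99.7 = 22.17 L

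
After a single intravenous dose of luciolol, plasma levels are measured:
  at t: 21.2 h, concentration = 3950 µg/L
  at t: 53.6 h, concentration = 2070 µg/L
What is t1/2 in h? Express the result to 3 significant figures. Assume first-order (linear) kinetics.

34.8 h

k = ln(C₁/C₂) / (t₂ − t₁) = ln(3950/2070) / (53.6 − 21.2)
  = 0.6462 / 32.40 = 0.01994 h⁻¹
t½ = ln2 / k = 0.693147 / 0.01994 = 34.76 h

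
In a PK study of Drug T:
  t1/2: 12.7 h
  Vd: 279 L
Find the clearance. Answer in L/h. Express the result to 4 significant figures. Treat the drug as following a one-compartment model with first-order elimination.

15.23 L/h

k = ln2 / t½ = 0.693147 / 12.7 = 0.05458 h⁻¹
CL = k × Vd = 0.05458 × 279 = 15.23 L/h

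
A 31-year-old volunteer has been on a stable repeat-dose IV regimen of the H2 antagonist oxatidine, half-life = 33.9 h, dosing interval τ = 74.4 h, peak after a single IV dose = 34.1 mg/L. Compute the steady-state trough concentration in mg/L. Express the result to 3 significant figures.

9.53 mg/L

k = ln2 / t½ = 0.693147 / 33.9 = 0.02045 h⁻¹
e^(−kτ) = e^(−0.02045 × 74.4) = 0.2184
Accumulation ratio R = 1 / (1 − e^(−kτ)) = 1 / (1 − 0.2184) = 1.279
Steady-state trough = C₀ × R × e^(−kτ) = 34.1 × 1.279 × 0.2184 = 9.525 mg/L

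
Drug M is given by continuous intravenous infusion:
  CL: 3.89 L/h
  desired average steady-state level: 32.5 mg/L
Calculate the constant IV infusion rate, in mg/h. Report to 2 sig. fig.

130 mg/h

At steady state, infusion rate R₀ = Css × CL = 32.5 × 3.890 = 126.4 mg/h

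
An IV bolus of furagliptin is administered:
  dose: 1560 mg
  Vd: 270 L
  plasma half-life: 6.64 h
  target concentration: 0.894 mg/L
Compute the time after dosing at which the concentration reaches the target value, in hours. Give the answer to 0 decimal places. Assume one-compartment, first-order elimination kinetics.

C₀ = Dose / Vd = 1560 / 270 = 5.778 mg/L
k = ln2 / t½ = 0.693147 / 6.64 = 0.1044 h⁻¹
t = ln(C₀ / C) / k = ln(5.778 / 0.894) / 0.1044
  = ln(6.463) / 0.1044 = 1.866 / 0.1044 = 17.87 h

18 h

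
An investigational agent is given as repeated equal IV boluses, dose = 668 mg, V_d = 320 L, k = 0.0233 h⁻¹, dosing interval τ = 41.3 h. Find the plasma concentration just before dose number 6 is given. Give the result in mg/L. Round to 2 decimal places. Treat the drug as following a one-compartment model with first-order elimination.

1.28 mg/L

C₀ per dose = Dose / Vd = 668 / 320 = 2.088 mg/L
Fraction remaining after one interval: r = e^(−kτ) = e^(−0.02330 × 41.3) = 0.3820
Before dose 6, 5 doses have been given (aged 1τ, 2τ, 3τ, 4τ, 5τ).
C_trough = C₀ × (r + r² + … + r^5) = C₀ × r(1−r^5)/(1−r)
        = 2.088 × 0.3820 × (1 − 0.008134) / (1 − 0.3820) = 1.280 mg/L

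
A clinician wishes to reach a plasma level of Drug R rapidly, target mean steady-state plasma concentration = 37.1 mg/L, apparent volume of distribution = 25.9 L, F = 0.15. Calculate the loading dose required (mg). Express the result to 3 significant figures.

LD = Css × Vd / F = 37.1 × 25.9 / 0.15 = 6406 mg

6410 mg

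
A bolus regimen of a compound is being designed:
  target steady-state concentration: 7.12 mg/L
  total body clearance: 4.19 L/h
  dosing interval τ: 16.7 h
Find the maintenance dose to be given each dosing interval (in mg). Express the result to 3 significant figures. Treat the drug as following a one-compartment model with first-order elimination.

At steady state, Dose/τ = Css × CL.
Dose = Css × CL × τ = 7.12 × 4.190 × 16.7 = 498.2 mg

498 mg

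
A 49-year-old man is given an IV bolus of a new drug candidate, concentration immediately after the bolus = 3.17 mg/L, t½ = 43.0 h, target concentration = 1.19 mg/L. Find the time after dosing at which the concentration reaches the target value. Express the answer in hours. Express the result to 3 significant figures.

60.8 h

k = ln2 / t½ = 0.693147 / 43.0 = 0.01612 h⁻¹
t = ln(C₀ / C) / k = ln(3.170 / 1.19) / 0.01612
  = ln(2.664) / 0.01612 = 0.9798 / 0.01612 = 60.78 h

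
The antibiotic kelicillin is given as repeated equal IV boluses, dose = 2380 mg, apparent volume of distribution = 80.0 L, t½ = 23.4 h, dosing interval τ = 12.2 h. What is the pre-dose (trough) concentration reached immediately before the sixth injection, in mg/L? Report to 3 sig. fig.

57.1 mg/L

C₀ per dose = Dose / Vd = 2380 / 80.0 = 29.75 mg/L
k = ln2 / t½ = 0.693147 / 23.4 = 0.02962 h⁻¹
Fraction remaining after one interval: r = e^(−kτ) = e^(−0.02962 × 12.2) = 0.6967
Before dose 6, 5 doses have been given (aged 1τ, 2τ, 3τ, 4τ, 5τ).
C_trough = C₀ × (r + r² + … + r^5) = C₀ × r(1−r^5)/(1−r)
        = 29.75 × 0.6967 × (1 − 0.1641) / (1 − 0.6967) = 57.12 mg/L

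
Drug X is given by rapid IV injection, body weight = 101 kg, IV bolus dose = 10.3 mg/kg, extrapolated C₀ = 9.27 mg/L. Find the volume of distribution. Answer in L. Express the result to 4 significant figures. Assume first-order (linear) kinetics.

112.2 L

Dose = 10.3 × 101 = 1040 mg
Vd = Dose / C₀ = 1040 / 9.27 = 112.2 L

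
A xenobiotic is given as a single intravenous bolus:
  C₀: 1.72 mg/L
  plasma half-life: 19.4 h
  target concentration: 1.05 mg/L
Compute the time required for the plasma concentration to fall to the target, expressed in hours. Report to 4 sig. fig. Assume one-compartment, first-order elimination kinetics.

k = ln2 / t½ = 0.693147 / 19.4 = 0.03573 h⁻¹
t = ln(C₀ / C) / k = ln(1.720 / 1.05) / 0.03573
  = ln(1.638) / 0.03573 = 0.4935 / 0.03573 = 13.81 h

13.81 h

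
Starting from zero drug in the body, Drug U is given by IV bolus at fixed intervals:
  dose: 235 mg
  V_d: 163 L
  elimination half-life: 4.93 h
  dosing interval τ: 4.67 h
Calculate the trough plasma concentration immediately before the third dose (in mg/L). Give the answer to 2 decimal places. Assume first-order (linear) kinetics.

C₀ per dose = Dose / Vd = 235 / 163 = 1.442 mg/L
k = ln2 / t½ = 0.693147 / 4.93 = 0.1406 h⁻¹
Fraction remaining after one interval: r = e^(−kτ) = e^(−0.1406 × 4.67) = 0.5186
Before dose 3, 2 doses have been given (aged 1τ, 2τ).
C_trough = C₀ × (r + r²) = 1.442 × (0.5186 + 0.2689) = 1.136 mg/L

1.14 mg/L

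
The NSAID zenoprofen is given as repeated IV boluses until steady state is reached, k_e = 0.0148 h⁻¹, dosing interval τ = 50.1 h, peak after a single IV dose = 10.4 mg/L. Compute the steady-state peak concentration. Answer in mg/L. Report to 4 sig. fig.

19.86 mg/L

e^(−kτ) = e^(−0.01480 × 50.1) = 0.4764
Accumulation ratio R = 1 / (1 − e^(−kτ)) = 1 / (1 − 0.4764) = 1.910
Steady-state peak = C₀ × R = 10.4 × 1.910 = 19.86 mg/L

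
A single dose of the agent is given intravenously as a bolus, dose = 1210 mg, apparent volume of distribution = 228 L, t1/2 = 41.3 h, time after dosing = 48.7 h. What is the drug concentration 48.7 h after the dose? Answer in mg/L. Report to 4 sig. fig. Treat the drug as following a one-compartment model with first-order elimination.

2.344 mg/L

C₀ = Dose / Vd = 1210 / 228 = 5.307 mg/L
k = ln2 / t½ = 0.693147 / 41.3 = 0.01678 h⁻¹
C = C₀ · e^(−k·t) = 5.307 × e^(−0.01678 × 48.7)
  = 5.307 × 0.4417 = 2.344 mg/L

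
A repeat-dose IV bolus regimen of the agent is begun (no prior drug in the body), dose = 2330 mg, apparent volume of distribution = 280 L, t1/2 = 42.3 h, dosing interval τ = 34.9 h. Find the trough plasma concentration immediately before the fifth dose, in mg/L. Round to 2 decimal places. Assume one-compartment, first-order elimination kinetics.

C₀ per dose = Dose / Vd = 2330 / 280 = 8.321 mg/L
k = ln2 / t½ = 0.693147 / 42.3 = 0.01639 h⁻¹
Fraction remaining after one interval: r = e^(−kτ) = e^(−0.01639 × 34.9) = 0.5644
Before dose 5, 4 doses have been given (aged 1τ, 2τ, 3τ, 4τ).
C_trough = C₀ × (r + r² + … + r^4) = C₀ × r(1−r^4)/(1−r)
        = 8.321 × 0.5644 × (1 − 0.1015) / (1 − 0.5644) = 9.687 mg/L

9.69 mg/L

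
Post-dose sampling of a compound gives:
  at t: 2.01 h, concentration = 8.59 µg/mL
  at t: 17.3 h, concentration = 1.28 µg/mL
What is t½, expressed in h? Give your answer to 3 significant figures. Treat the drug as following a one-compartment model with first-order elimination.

5.57 h

k = ln(C₁/C₂) / (t₂ − t₁) = ln(8.59/1.28) / (17.3 − 2.01)
  = 1.904 / 15.29 = 0.1245 h⁻¹
t½ = ln2 / k = 0.693147 / 0.1245 = 5.567 h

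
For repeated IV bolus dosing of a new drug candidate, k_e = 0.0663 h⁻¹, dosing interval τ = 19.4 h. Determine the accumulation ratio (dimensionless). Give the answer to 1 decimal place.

1.4

e^(−kτ) = e^(−0.06630 × 19.4) = 0.2763
Accumulation ratio R = 1 / (1 − e^(−kτ)) = 1 / (1 − 0.2763) = 1.382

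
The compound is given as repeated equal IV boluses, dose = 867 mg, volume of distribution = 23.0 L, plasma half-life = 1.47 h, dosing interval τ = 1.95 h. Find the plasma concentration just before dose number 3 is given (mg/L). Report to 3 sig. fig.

C₀ per dose = Dose / Vd = 867 / 23.0 = 37.70 mg/L
k = ln2 / t½ = 0.693147 / 1.47 = 0.4715 h⁻¹
Fraction remaining after one interval: r = e^(−kτ) = e^(−0.4715 × 1.95) = 0.3987
Before dose 3, 2 doses have been given (aged 1τ, 2τ).
C_trough = C₀ × (r + r²) = 37.70 × (0.3987 + 0.1590) = 21.03 mg/L

21.0 mg/L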